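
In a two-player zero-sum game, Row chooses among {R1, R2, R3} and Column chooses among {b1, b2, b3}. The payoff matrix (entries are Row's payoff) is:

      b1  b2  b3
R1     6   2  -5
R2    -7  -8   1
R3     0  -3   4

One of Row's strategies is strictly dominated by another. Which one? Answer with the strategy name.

R3 gives a strictly higher payoff than R2 against every column: 0 > -7, -3 > -8, 4 > 1.
So R2 is strictly dominated and Row never plays it.

R2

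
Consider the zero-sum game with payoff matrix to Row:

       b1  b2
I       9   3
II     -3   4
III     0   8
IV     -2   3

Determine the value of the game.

Row minima: I → 3, II → -3, III → 0, IV → -2; maximin = 3.
Column maxima: b1 → 9, b2 → 8; minimax = 8.
3 ≠ 8, so there is no saddle point; optimal play is mixed.
II is strictly dominated by III, so Row never plays it.
IV is strictly dominated by III, so Row never plays it.
On the remaining 2×2 (I, III vs b1, b2):
Let Row play I with probability p. Expected payoff against b1: 9p + 0(1−p) = 9p; against b2: 3p + 8(1−p) = −5p + 8.
Setting these equal: 9p = −5p + 8 ⇒ 14p = 8 ⇒ p = 4/7, and the value is (9)·(4/7) = 36/7.
For Column: with q = P(b1), equating I's and III's payoffs gives 6q + 3 = −8q + 8 ⇒ q = 5/14.

36/7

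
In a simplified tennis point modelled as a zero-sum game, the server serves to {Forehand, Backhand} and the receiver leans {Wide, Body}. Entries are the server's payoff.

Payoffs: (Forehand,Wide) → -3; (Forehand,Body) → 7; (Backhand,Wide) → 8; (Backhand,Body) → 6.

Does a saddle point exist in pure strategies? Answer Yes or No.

No

Row minima: Forehand → -3, Backhand → 6; maximin = 6.
Column maxima: Wide → 8, Body → 7; minimax = 7.
6 ≠ 7, so no pure-strategy equilibrium exists.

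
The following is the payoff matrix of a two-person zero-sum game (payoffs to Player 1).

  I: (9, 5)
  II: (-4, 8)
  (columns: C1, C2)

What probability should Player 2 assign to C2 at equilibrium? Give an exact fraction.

13/16

Row minima: I → 5, II → -4; maximin = 5.
Column maxima: C1 → 9, C2 → 8; minimax = 8.
5 ≠ 8, so there is no saddle point; optimal play is mixed.
Let Player 1 play I with probability p. Expected payoff against C1: 9p + (-4)(1−p) = 13p − 4; against C2: 5p + 8(1−p) = −3p + 8.
Setting these equal: 13p − 4 = −3p + 8 ⇒ 16p = 12 ⇒ p = 3/4, and the value is (13)·(3/4) − 4 = 23/4.
For Player 2: with q = P(C1), equating I's and II's payoffs gives 4q + 5 = −12q + 8 ⇒ q = 3/16.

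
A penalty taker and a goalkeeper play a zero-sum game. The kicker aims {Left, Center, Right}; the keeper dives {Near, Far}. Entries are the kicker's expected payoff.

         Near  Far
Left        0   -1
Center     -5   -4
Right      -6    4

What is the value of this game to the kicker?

-6/11

Row minima: Left → -1, Center → -5, Right → -6; maximin = -1.
Column maxima: Near → 0, Far → 4; minimax = 0.
-1 ≠ 0, so there is no saddle point; optimal play is mixed.
Center is strictly dominated by Left, so the kicker never plays it.
On the remaining 2×2 (Left, Right vs Near, Far):
Let the kicker play Left with probability p. Expected payoff against Near: 0p + (-6)(1−p) = 6p − 6; against Far: (-1)p + 4(1−p) = −5p + 4.
Setting these equal: 6p − 6 = −5p + 4 ⇒ 11p = 10 ⇒ p = 10/11, and the value is (6)·(10/11) − 6 = -6/11.
For the keeper: with q = P(Near), equating Left's and Right's payoffs gives q − 1 = −10q + 4 ⇒ q = 5/11.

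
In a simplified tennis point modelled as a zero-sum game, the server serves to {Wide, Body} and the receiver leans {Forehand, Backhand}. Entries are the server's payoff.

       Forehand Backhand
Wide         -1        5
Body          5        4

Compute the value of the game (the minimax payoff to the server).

Row minima: Wide → -1, Body → 4; maximin = 4.
Column maxima: Forehand → 5, Backhand → 5; minimax = 5.
4 ≠ 5, so there is no saddle point; optimal play is mixed.
Let the server play Wide with probability p. Expected payoff against Forehand: (-1)p + 5(1−p) = −6p + 5; against Backhand: 5p + 4(1−p) = p + 4.
Setting these equal: −6p + 5 = p + 4 ⇒ −7p = -1 ⇒ p = 1/7, and the value is (-6)·(1/7) + 5 = 29/7.
For the receiver: with q = P(Forehand), equating Wide's and Body's payoffs gives −6q + 5 = q + 4 ⇒ q = 1/7.

29/7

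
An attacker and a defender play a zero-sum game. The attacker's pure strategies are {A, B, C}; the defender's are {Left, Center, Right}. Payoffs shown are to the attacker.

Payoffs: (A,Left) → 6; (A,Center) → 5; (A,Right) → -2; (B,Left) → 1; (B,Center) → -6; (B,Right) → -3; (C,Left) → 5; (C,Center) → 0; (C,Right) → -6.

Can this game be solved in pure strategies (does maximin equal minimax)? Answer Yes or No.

Row minima: A → -2, B → -6, C → -6; maximin = -2.
Column maxima: Left → 6, Center → 5, Right → -2; minimax = -2.
maximin = minimax = -2, so a saddle point exists.

Yes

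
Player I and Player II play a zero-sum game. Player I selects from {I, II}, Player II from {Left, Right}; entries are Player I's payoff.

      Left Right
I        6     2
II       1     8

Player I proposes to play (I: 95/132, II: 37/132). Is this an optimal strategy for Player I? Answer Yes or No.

Against Left this mix gives (95/132)·6 + (37/132)·1 = 607/132.
Against Right this mix gives (95/132)·2 + (37/132)·8 = 81/22.
Player II will play Right, holding Player I to 81/22. Shifting weight toward the row that does better against Right would raise this floor (the equalizing mix achieves 46/11 against both Right and Left), so the proposed strategy is not optimal.

No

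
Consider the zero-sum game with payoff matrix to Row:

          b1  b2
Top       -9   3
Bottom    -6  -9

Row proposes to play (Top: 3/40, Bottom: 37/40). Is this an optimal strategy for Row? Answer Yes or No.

No

Against b1 this mix gives (3/40)·(-9) + (37/40)·(-6) = -249/40.
Against b2 this mix gives (3/40)·3 + (37/40)·(-9) = -81/10.
Column will play b2, holding Row to -81/10. Shifting weight toward the row that does better against b2 would raise this floor (the equalizing mix achieves -33/5 against both b2 and b1), so the proposed strategy is not optimal.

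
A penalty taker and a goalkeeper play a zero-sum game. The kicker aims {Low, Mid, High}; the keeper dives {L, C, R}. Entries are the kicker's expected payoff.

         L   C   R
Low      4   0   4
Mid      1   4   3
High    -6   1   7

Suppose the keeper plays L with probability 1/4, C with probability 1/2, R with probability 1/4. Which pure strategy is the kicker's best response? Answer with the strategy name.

Expected payoff of Low: (1/4)·4 + (1/2)·0 + (1/4)·4 = 2.
Expected payoff of Mid: (1/4)·1 + (1/2)·4 + (1/4)·3 = 3.
Expected payoff of High: (1/4)·(-6) + (1/2)·1 + (1/4)·7 = 3/4.
The largest is 3, so the kicker's best response is Mid.

Mid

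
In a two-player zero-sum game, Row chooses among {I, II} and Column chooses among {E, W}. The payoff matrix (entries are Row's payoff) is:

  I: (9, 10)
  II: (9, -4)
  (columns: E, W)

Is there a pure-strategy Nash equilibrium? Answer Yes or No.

Yes

Row minima: I → 9, II → -4; maximin = 9.
Column maxima: E → 9, W → 10; minimax = 9.
maximin = minimax = 9, so a saddle point exists.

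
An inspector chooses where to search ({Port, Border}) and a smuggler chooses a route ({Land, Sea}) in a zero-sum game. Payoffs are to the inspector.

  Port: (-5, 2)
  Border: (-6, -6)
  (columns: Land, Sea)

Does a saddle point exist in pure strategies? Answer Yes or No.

Row minima: Port → -5, Border → -6; maximin = -5.
Column maxima: Land → -5, Sea → 2; minimax = -5.
maximin = minimax = -5, so a saddle point exists.

Yes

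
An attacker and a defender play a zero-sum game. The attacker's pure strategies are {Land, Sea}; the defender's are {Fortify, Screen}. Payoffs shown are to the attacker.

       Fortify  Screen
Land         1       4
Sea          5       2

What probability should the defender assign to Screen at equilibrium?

Row minima: Land → 1, Sea → 2; maximin = 2.
Column maxima: Fortify → 5, Screen → 4; minimax = 4.
2 ≠ 4, so there is no saddle point; optimal play is mixed.
Let the attacker play Land with probability p. Expected payoff against Fortify: 1p + 5(1−p) = −4p + 5; against Screen: 4p + 2(1−p) = 2p + 2.
Setting these equal: −4p + 5 = 2p + 2 ⇒ −6p = -3 ⇒ p = 1/2, and the value is (-4)·(1/2) + 5 = 3.
For the defender: with q = P(Fortify), equating Land's and Sea's payoffs gives −3q + 4 = 3q + 2 ⇒ q = 1/3.

2/3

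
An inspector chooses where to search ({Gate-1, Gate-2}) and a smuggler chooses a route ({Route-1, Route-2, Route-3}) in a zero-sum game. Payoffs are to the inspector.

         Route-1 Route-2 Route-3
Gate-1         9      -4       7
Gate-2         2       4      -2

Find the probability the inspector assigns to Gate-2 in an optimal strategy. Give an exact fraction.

11/17

Row minima: Gate-1 → -4, Gate-2 → -2; maximin = -2.
Column maxima: Route-1 → 9, Route-2 → 4, Route-3 → 7; minimax = 4.
-2 ≠ 4, so there is no saddle point; optimal play is mixed.
Route-1 is strictly dominated by Route-3 (it gives the inspector strictly more in every row), so the smuggler never plays it.
On the remaining 2×2 (Gate-1, Gate-2 vs Route-2, Route-3):
Let the inspector play Gate-1 with probability p. Expected payoff against Route-2: (-4)p + 4(1−p) = −8p + 4; against Route-3: 7p + (-2)(1−p) = 9p − 2.
Setting these equal: −8p + 4 = 9p − 2 ⇒ −17p = -6 ⇒ p = 6/17, and the value is (-8)·(6/17) + 4 = 20/17.
For the smuggler: with q = P(Route-2), equating Gate-1's and Gate-2's payoffs gives −11q + 7 = 6q − 2 ⇒ q = 9/17.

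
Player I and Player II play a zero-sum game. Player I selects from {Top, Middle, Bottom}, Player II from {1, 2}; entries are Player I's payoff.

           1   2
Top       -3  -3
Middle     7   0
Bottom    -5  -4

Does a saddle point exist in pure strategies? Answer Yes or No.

Yes

Row minima: Top → -3, Middle → 0, Bottom → -5; maximin = 0.
Column maxima: 1 → 7, 2 → 0; minimax = 0.
maximin = minimax = 0, so a saddle point exists.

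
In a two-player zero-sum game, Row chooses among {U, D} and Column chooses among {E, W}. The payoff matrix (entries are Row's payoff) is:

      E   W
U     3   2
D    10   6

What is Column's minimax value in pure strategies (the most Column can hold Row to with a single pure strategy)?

6

Column maxima: E → 10, W → 6.
The smallest of these is 6.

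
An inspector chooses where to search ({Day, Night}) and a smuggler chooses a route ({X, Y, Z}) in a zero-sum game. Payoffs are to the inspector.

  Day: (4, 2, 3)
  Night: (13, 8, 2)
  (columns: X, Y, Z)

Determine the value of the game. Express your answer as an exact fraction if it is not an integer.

Row minima: Day → 2, Night → 2; maximin = 2.
Column maxima: X → 13, Y → 8, Z → 3; minimax = 3.
2 ≠ 3, so there is no saddle point; optimal play is mixed.
X is strictly dominated by Y (it gives the inspector strictly more in every row), so the smuggler never plays it.
On the remaining 2×2 (Day, Night vs Y, Z):
Let the inspector play Day with probability p. Expected payoff against Y: 2p + 8(1−p) = −6p + 8; against Z: 3p + 2(1−p) = p + 2.
Setting these equal: −6p + 8 = p + 2 ⇒ −7p = -6 ⇒ p = 6/7, and the value is (-6)·(6/7) + 8 = 20/7.
For the smuggler: with q = P(Y), equating Day's and Night's payoffs gives −q + 3 = 6q + 2 ⇒ q = 1/7.

20/7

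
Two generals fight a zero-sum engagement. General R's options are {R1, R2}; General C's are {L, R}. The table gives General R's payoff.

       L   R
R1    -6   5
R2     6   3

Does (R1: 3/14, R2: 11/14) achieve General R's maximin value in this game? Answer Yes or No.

Yes

Against L this mix gives (3/14)·(-6) + (11/14)·6 = 24/7.
Against R this mix gives (3/14)·5 + (11/14)·3 = 24/7.
All of General C's active replies (L, R) yield 24/7, and no column does worse for General R. The mix makes General C indifferent and guarantees 24/7, so it is optimal.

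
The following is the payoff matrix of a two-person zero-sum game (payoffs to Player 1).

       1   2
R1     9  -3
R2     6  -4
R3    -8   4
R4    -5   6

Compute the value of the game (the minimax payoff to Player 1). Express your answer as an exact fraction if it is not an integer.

39/23

Row minima: R1 → -3, R2 → -4, R3 → -8, R4 → -5; maximin = -3.
Column maxima: 1 → 9, 2 → 6; minimax = 6.
-3 ≠ 6, so there is no saddle point; optimal play is mixed.
R2 is strictly dominated by R1, so Player 1 never plays it.
R3 is strictly dominated by R4, so Player 1 never plays it.
On the remaining 2×2 (R1, R4 vs 1, 2):
Let Player 1 play R1 with probability p. Expected payoff against 1: 9p + (-5)(1−p) = 14p − 5; against 2: (-3)p + 6(1−p) = −9p + 6.
Setting these equal: 14p − 5 = −9p + 6 ⇒ 23p = 11 ⇒ p = 11/23, and the value is (14)·(11/23) − 5 = 39/23.
For Player 2: with q = P(1), equating R1's and R4's payoffs gives 12q − 3 = −11q + 6 ⇒ q = 9/23.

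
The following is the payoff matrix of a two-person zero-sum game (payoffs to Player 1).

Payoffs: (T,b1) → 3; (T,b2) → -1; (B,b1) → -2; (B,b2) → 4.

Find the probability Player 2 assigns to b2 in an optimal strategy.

1/2

Row minima: T → -1, B → -2; maximin = -1.
Column maxima: b1 → 3, b2 → 4; minimax = 3.
-1 ≠ 3, so there is no saddle point; optimal play is mixed.
Let Player 1 play T with probability p. Expected payoff against b1: 3p + (-2)(1−p) = 5p − 2; against b2: (-1)p + 4(1−p) = −5p + 4.
Setting these equal: 5p − 2 = −5p + 4 ⇒ 10p = 6 ⇒ p = 3/5, and the value is (5)·(3/5) − 2 = 1.
For Player 2: with q = P(b1), equating T's and B's payoffs gives 4q − 1 = −6q + 4 ⇒ q = 1/2.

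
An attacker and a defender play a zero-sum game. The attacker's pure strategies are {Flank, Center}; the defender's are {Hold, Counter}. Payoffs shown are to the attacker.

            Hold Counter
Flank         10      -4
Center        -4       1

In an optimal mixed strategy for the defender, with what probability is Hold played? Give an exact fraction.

5/19

Row minima: Flank → -4, Center → -4; maximin = -4.
Column maxima: Hold → 10, Counter → 1; minimax = 1.
-4 ≠ 1, so there is no saddle point; optimal play is mixed.
Let the attacker play Flank with probability p. Expected payoff against Hold: 10p + (-4)(1−p) = 14p − 4; against Counter: (-4)p + 1(1−p) = −5p + 1.
Setting these equal: 14p − 4 = −5p + 1 ⇒ 19p = 5 ⇒ p = 5/19, and the value is (14)·(5/19) − 4 = -6/19.
For the defender: with q = P(Hold), equating Flank's and Center's payoffs gives 14q − 4 = −5q + 1 ⇒ q = 5/19.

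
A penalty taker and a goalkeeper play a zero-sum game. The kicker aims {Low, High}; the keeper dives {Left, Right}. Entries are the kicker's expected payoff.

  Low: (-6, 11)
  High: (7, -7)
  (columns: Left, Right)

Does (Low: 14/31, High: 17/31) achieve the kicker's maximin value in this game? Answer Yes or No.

Yes

Against Left this mix gives (14/31)·(-6) + (17/31)·7 = 35/31.
Against Right this mix gives (14/31)·11 + (17/31)·(-7) = 35/31.
All of the keeper's active replies (Left, Right) yield 35/31, and no column does worse for the kicker. The mix makes the keeper indifferent and guarantees 35/31, so it is optimal.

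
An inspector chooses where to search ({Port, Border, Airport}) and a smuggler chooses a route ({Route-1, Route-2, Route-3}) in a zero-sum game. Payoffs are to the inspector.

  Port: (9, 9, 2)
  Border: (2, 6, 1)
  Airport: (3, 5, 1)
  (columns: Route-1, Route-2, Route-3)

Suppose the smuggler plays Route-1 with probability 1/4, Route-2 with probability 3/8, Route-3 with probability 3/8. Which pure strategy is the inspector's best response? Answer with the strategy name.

Port

Expected payoff of Port: (1/4)·9 + (3/8)·9 + (3/8)·2 = 51/8.
Expected payoff of Border: (1/4)·2 + (3/8)·6 + (3/8)·1 = 25/8.
Expected payoff of Airport: (1/4)·3 + (3/8)·5 + (3/8)·1 = 3.
The largest is 51/8, so the inspector's best response is Port.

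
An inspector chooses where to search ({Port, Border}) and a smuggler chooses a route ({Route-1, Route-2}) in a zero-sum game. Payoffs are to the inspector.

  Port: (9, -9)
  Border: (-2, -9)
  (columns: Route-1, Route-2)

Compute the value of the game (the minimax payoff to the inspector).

-9

Row minima: Port → -9, Border → -9; maximin = -9.
Column maxima: Route-1 → 9, Route-2 → -9; minimax = -9.
Since maximin = minimax = -9, there is a saddle point and the value is -9.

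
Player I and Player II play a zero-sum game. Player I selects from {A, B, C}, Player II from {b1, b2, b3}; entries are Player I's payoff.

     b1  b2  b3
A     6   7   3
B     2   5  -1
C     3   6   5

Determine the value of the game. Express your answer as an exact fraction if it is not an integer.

21/5

Row minima: A → 3, B → -1, C → 3; maximin = 3.
Column maxima: b1 → 6, b2 → 7, b3 → 5; minimax = 5.
3 ≠ 5, so there is no saddle point; optimal play is mixed.
B is strictly dominated by A, so Player I never plays it.
b2 is strictly dominated by b1 (it gives Player I strictly more in every row), so Player II never plays it.
On the remaining 2×2 (A, C vs b1, b3):
Let Player I play A with probability p. Expected payoff against b1: 6p + 3(1−p) = 3p + 3; against b3: 3p + 5(1−p) = −2p + 5.
Setting these equal: 3p + 3 = −2p + 5 ⇒ 5p = 2 ⇒ p = 2/5, and the value is (3)·(2/5) + 3 = 21/5.
For Player II: with q = P(b1), equating A's and C's payoffs gives 3q + 3 = −2q + 5 ⇒ q = 2/5.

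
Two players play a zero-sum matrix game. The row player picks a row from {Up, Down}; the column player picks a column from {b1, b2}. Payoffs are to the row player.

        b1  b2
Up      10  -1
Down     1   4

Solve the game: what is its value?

Row minima: Up → -1, Down → 1; maximin = 1.
Column maxima: b1 → 10, b2 → 4; minimax = 4.
1 ≠ 4, so there is no saddle point; optimal play is mixed.
Let the row player play Up with probability p. Expected payoff against b1: 10p + 1(1−p) = 9p + 1; against b2: (-1)p + 4(1−p) = −5p + 4.
Setting these equal: 9p + 1 = −5p + 4 ⇒ 14p = 3 ⇒ p = 3/14, and the value is (9)·(3/14) + 1 = 41/14.
For the column player: with q = P(b1), equating Up's and Down's payoffs gives 11q − 1 = −3q + 4 ⇒ q = 5/14.

41/14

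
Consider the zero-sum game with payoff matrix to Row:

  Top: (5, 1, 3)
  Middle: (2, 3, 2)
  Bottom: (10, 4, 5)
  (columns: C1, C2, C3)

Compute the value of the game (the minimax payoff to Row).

Row minima: Top → 1, Middle → 2, Bottom → 4; maximin = 4.
Column maxima: C1 → 10, C2 → 4, C3 → 5; minimax = 4.
Since maximin = minimax = 4, there is a saddle point and the value is 4.

4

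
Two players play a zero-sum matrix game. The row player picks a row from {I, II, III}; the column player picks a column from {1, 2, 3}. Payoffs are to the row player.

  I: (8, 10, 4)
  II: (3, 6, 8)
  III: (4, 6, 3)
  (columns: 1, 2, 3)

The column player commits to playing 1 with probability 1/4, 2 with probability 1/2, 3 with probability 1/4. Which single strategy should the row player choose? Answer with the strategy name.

I

Expected payoff of I: (1/4)·8 + (1/2)·10 + (1/4)·4 = 8.
Expected payoff of II: (1/4)·3 + (1/2)·6 + (1/4)·8 = 23/4.
Expected payoff of III: (1/4)·4 + (1/2)·6 + (1/4)·3 = 19/4.
The largest is 8, so the row player's best response is I.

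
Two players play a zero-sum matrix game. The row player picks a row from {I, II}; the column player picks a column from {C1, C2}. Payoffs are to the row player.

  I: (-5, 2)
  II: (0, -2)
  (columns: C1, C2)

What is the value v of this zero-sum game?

Row minima: I → -5, II → -2; maximin = -2.
Column maxima: C1 → 0, C2 → 2; minimax = 0.
-2 ≠ 0, so there is no saddle point; optimal play is mixed.
Let the row player play I with probability p. Expected payoff against C1: (-5)p + 0(1−p) = −5p; against C2: 2p + (-2)(1−p) = 4p − 2.
Setting these equal: −5p = 4p − 2 ⇒ −9p = -2 ⇒ p = 2/9, and the value is (-5)·(2/9) = -10/9.
For the column player: with q = P(C1), equating I's and II's payoffs gives −7q + 2 = 2q − 2 ⇒ q = 4/9.

-10/9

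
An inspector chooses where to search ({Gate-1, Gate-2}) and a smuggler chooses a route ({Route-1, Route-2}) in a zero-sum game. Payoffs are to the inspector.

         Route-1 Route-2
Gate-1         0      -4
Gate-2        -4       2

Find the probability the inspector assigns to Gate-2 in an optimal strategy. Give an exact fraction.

Row minima: Gate-1 → -4, Gate-2 → -4; maximin = -4.
Column maxima: Route-1 → 0, Route-2 → 2; minimax = 0.
-4 ≠ 0, so there is no saddle point; optimal play is mixed.
Let the inspector play Gate-1 with probability p. Expected payoff against Route-1: 0p + (-4)(1−p) = 4p − 4; against Route-2: (-4)p + 2(1−p) = −6p + 2.
Setting these equal: 4p − 4 = −6p + 2 ⇒ 10p = 6 ⇒ p = 3/5, and the value is (4)·(3/5) − 4 = -8/5.
For the smuggler: with q = P(Route-1), equating Gate-1's and Gate-2's payoffs gives 4q − 4 = −6q + 2 ⇒ q = 3/5.

2/5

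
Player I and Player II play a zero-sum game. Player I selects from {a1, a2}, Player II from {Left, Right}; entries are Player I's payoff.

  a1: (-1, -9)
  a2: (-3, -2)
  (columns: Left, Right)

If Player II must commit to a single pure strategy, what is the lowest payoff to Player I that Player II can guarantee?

-2

Column maxima: Left → -1, Right → -2.
The smallest of these is -2.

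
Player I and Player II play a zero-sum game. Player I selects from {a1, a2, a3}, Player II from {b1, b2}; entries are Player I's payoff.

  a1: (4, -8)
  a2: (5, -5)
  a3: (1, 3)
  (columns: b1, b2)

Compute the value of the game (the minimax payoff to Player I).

5/3

Row minima: a1 → -8, a2 → -5, a3 → 1; maximin = 1.
Column maxima: b1 → 5, b2 → 3; minimax = 3.
1 ≠ 3, so there is no saddle point; optimal play is mixed.
a1 is strictly dominated by a2, so Player I never plays it.
On the remaining 2×2 (a2, a3 vs b1, b2):
Let Player I play a2 with probability p. Expected payoff against b1: 5p + 1(1−p) = 4p + 1; against b2: (-5)p + 3(1−p) = −8p + 3.
Setting these equal: 4p + 1 = −8p + 3 ⇒ 12p = 2 ⇒ p = 1/6, and the value is (4)·(1/6) + 1 = 5/3.
For Player II: with q = P(b1), equating a2's and a3's payoffs gives 10q − 5 = −2q + 3 ⇒ q = 2/3.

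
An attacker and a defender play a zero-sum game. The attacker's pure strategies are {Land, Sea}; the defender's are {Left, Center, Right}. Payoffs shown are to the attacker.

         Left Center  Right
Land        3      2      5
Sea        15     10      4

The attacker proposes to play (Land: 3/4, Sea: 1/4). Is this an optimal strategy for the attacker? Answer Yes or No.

Against Left this mix gives (3/4)·3 + (1/4)·15 = 6.
Against Center this mix gives (3/4)·2 + (1/4)·10 = 4.
Against Right this mix gives (3/4)·5 + (1/4)·4 = 19/4.
The defender will play Center, holding the attacker to 4. Shifting weight toward the row that does better against Center would raise this floor (the equalizing mix achieves 14/3 against both Center and Right), so the proposed strategy is not optimal.

No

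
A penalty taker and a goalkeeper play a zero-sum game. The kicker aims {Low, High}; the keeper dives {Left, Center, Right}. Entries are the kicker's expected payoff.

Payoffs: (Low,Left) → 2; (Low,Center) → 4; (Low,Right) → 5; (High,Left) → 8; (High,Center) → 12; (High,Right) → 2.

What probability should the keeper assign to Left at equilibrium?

1/3

Row minima: Low → 2, High → 2; maximin = 2.
Column maxima: Left → 8, Center → 12, Right → 5; minimax = 5.
2 ≠ 5, so there is no saddle point; optimal play is mixed.
Center is strictly dominated by Left (it gives the kicker strictly more in every row), so the keeper never plays it.
On the remaining 2×2 (Low, High vs Left, Right):
Let the kicker play Low with probability p. Expected payoff against Left: 2p + 8(1−p) = −6p + 8; against Right: 5p + 2(1−p) = 3p + 2.
Setting these equal: −6p + 8 = 3p + 2 ⇒ −9p = -6 ⇒ p = 2/3, and the value is (-6)·(2/3) + 8 = 4.
For the keeper: with q = P(Left), equating Low's and High's payoffs gives −3q + 5 = 6q + 2 ⇒ q = 1/3.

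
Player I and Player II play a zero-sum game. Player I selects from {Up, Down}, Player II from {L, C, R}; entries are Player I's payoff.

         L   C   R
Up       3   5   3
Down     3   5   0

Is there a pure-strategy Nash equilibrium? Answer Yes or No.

Yes

Row minima: Up → 3, Down → 0; maximin = 3.
Column maxima: L → 3, C → 5, R → 3; minimax = 3.
maximin = minimax = 3, so a saddle point exists.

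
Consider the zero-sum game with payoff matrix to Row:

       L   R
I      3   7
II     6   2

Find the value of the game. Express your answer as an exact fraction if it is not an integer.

9/2

Row minima: I → 3, II → 2; maximin = 3.
Column maxima: L → 6, R → 7; minimax = 6.
3 ≠ 6, so there is no saddle point; optimal play is mixed.
Let Row play I with probability p. Expected payoff against L: 3p + 6(1−p) = −3p + 6; against R: 7p + 2(1−p) = 5p + 2.
Setting these equal: −3p + 6 = 5p + 2 ⇒ −8p = -4 ⇒ p = 1/2, and the value is (-3)·(1/2) + 6 = 9/2.
For Column: with q = P(L), equating I's and II's payoffs gives −4q + 7 = 4q + 2 ⇒ q = 5/8.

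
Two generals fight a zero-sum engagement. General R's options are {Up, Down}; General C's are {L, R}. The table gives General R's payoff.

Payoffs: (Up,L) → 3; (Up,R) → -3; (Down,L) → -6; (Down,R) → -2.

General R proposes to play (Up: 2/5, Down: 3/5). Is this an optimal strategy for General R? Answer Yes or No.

Against L this mix gives (2/5)·3 + (3/5)·(-6) = -12/5.
Against R this mix gives (2/5)·(-3) + (3/5)·(-2) = -12/5.
All of General C's active replies (L, R) yield -12/5, and no column does worse for General R. The mix makes General C indifferent and guarantees -12/5, so it is optimal.

Yes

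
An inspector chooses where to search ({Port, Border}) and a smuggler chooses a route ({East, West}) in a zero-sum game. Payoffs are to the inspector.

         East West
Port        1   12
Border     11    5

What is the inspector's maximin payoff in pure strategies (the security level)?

Row minima: Port → 1, Border → 5.
The best of these is 5.

5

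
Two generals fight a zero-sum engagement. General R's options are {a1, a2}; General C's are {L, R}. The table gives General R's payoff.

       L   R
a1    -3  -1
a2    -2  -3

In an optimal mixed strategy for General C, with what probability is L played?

Row minima: a1 → -3, a2 → -3; maximin = -3.
Column maxima: L → -2, R → -1; minimax = -2.
-3 ≠ -2, so there is no saddle point; optimal play is mixed.
Let General R play a1 with probability p. Expected payoff against L: (-3)p + (-2)(1−p) = −p − 2; against R: (-1)p + (-3)(1−p) = 2p − 3.
Setting these equal: −p − 2 = 2p − 3 ⇒ −3p = -1 ⇒ p = 1/3, and the value is (-1)·(1/3) − 2 = -7/3.
For General C: with q = P(L), equating a1's and a2's payoffs gives −2q − 1 = q − 3 ⇒ q = 2/3.

2/3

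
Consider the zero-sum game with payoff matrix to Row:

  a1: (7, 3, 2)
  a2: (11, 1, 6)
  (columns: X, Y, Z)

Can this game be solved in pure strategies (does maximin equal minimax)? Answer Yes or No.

No

Row minima: a1 → 2, a2 → 1; maximin = 2.
Column maxima: X → 11, Y → 3, Z → 6; minimax = 3.
2 ≠ 3, so no pure-strategy equilibrium exists.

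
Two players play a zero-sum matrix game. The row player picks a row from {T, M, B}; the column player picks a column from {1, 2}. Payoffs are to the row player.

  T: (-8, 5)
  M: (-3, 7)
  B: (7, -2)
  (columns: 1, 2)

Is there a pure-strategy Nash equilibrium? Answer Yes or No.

No

Row minima: T → -8, M → -3, B → -2; maximin = -2.
Column maxima: 1 → 7, 2 → 7; minimax = 7.
-2 ≠ 7, so no pure-strategy equilibrium exists.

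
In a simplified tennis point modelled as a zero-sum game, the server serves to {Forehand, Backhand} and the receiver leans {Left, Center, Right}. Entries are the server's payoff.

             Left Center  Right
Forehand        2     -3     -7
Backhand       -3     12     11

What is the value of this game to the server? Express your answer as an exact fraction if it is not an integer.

Row minima: Forehand → -7, Backhand → -3; maximin = -3.
Column maxima: Left → 2, Center → 12, Right → 11; minimax = 2.
-3 ≠ 2, so there is no saddle point; optimal play is mixed.
Center is strictly dominated by Right (it gives the server strictly more in every row), so the receiver never plays it.
On the remaining 2×2 (Forehand, Backhand vs Left, Right):
Let the server play Forehand with probability p. Expected payoff against Left: 2p + (-3)(1−p) = 5p − 3; against Right: (-7)p + 11(1−p) = −18p + 11.
Setting these equal: 5p − 3 = −18p + 11 ⇒ 23p = 14 ⇒ p = 14/23, and the value is (5)·(14/23) − 3 = 1/23.
For the receiver: with q = P(Left), equating Forehand's and Backhand's payoffs gives 9q − 7 = −14q + 11 ⇒ q = 18/23.

1/23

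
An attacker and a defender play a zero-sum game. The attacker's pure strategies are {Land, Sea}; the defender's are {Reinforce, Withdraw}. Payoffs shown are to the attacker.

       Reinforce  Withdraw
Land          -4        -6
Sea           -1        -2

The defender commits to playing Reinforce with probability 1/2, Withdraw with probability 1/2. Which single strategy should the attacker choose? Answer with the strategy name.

Expected payoff of Land: (1/2)·(-4) + (1/2)·(-6) = -5.
Expected payoff of Sea: (1/2)·(-1) + (1/2)·(-2) = -3/2.
The largest is -3/2, so the attacker's best response is Sea.

Sea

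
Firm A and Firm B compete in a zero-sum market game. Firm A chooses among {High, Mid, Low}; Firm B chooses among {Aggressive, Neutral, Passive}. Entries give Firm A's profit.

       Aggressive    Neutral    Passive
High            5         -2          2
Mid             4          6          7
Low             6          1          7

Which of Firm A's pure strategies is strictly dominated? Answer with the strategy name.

Low gives a strictly higher payoff than High against every column: 6 > 5, 1 > -2, 7 > 2.
So High is strictly dominated and Firm A never plays it.

High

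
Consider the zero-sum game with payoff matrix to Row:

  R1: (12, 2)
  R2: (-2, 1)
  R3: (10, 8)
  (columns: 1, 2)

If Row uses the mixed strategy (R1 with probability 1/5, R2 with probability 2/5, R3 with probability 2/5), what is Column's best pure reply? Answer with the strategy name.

If Column plays 1, Row's expected payoff is (1/5)·12 + (2/5)·(-2) + (2/5)·10 = 28/5.
If Column plays 2, Row's expected payoff is (1/5)·2 + (2/5)·1 + (2/5)·8 = 4.
Column minimizes Row's payoff; the smallest is 4, so the best response is 2.

2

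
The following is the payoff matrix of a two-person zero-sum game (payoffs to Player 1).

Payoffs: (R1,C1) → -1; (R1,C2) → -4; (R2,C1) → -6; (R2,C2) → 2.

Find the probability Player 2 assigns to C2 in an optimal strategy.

Row minima: R1 → -4, R2 → -6; maximin = -4.
Column maxima: C1 → -1, C2 → 2; minimax = -1.
-4 ≠ -1, so there is no saddle point; optimal play is mixed.
Let Player 1 play R1 with probability p. Expected payoff against C1: (-1)p + (-6)(1−p) = 5p − 6; against C2: (-4)p + 2(1−p) = −6p + 2.
Setting these equal: 5p − 6 = −6p + 2 ⇒ 11p = 8 ⇒ p = 8/11, and the value is (5)·(8/11) − 6 = -26/11.
For Player 2: with q = P(C1), equating R1's and R2's payoffs gives 3q − 4 = −8q + 2 ⇒ q = 6/11.

5/11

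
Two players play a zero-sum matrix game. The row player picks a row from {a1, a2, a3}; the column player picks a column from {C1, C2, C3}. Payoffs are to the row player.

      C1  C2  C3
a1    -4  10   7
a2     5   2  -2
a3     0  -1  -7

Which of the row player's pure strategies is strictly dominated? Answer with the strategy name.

a3

a2 gives a strictly higher payoff than a3 against every column: 5 > 0, 2 > -1, -2 > -7.
So a3 is strictly dominated and the row player never plays it.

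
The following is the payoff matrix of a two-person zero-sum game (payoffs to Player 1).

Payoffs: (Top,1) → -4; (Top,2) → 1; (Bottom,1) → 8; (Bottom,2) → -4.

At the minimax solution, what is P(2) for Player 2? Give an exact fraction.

12/17

Row minima: Top → -4, Bottom → -4; maximin = -4.
Column maxima: 1 → 8, 2 → 1; minimax = 1.
-4 ≠ 1, so there is no saddle point; optimal play is mixed.
Let Player 1 play Top with probability p. Expected payoff against 1: (-4)p + 8(1−p) = −12p + 8; against 2: 1p + (-4)(1−p) = 5p − 4.
Setting these equal: −12p + 8 = 5p − 4 ⇒ −17p = -12 ⇒ p = 12/17, and the value is (-12)·(12/17) + 8 = -8/17.
For Player 2: with q = P(1), equating Top's and Bottom's payoffs gives −5q + 1 = 12q − 4 ⇒ q = 5/17.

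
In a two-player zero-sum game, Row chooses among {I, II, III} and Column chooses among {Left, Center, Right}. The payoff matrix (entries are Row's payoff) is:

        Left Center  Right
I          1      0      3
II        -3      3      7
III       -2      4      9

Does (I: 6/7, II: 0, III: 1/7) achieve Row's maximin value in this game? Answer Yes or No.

Against Left this mix gives (6/7)·1 + (1/7)·(-2) = 4/7.
Against Center this mix gives (6/7)·0 + (1/7)·4 = 4/7.
Against Right this mix gives (6/7)·3 + (1/7)·9 = 27/7.
All of Column's active replies (Left, Center) yield 4/7, and no column does worse for Row. The mix makes Column indifferent and guarantees 4/7, so it is optimal.

Yes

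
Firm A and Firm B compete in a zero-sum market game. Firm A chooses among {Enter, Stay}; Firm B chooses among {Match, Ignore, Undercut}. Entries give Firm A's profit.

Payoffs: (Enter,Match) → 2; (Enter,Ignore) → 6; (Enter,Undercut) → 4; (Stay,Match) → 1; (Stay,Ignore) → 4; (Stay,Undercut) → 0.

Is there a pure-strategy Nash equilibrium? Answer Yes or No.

Row minima: Enter → 2, Stay → 0; maximin = 2.
Column maxima: Match → 2, Ignore → 6, Undercut → 4; minimax = 2.
maximin = minimax = 2, so a saddle point exists.

Yes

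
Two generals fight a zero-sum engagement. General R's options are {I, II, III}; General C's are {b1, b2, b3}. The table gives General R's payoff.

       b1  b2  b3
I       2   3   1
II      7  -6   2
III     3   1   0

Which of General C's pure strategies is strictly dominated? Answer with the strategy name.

b1

b3 holds General R's payoff strictly below b1 in every row: 1 < 2, 2 < 7, 0 < 3.
So b1 is strictly dominated for General C.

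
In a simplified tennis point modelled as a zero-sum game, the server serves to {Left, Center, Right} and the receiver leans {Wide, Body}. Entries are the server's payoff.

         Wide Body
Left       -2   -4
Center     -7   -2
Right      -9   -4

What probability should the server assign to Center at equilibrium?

Row minima: Left → -4, Center → -7, Right → -9; maximin = -4.
Column maxima: Wide → -2, Body → -2; minimax = -2.
-4 ≠ -2, so there is no saddle point; optimal play is mixed.
Right is strictly dominated by Center, so the server never plays it.
On the remaining 2×2 (Left, Center vs Wide, Body):
Let the server play Left with probability p. Expected payoff against Wide: (-2)p + (-7)(1−p) = 5p − 7; against Body: (-4)p + (-2)(1−p) = −2p − 2.
Setting these equal: 5p − 7 = −2p − 2 ⇒ 7p = 5 ⇒ p = 5/7, and the value is (5)·(5/7) − 7 = -24/7.
For the receiver: with q = P(Wide), equating Left's and Center's payoffs gives 2q − 4 = −5q − 2 ⇒ q = 2/7.

2/7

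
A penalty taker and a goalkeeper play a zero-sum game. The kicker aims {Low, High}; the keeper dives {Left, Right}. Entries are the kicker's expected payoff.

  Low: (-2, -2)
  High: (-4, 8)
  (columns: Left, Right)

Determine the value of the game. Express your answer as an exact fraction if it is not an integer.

Row minima: Low → -2, High → -4; maximin = -2.
Column maxima: Left → -2, Right → 8; minimax = -2.
Since maximin = minimax = -2, there is a saddle point and the value is -2.

-2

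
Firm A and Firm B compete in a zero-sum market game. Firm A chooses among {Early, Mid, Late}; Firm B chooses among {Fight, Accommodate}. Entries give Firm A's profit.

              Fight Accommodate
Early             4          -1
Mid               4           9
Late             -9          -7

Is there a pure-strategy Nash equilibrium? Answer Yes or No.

Yes

Row minima: Early → -1, Mid → 4, Late → -9; maximin = 4.
Column maxima: Fight → 4, Accommodate → 9; minimax = 4.
maximin = minimax = 4, so a saddle point exists.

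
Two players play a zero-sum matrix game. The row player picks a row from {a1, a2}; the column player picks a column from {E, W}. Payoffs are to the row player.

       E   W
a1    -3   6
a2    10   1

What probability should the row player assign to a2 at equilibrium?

Row minima: a1 → -3, a2 → 1; maximin = 1.
Column maxima: E → 10, W → 6; minimax = 6.
1 ≠ 6, so there is no saddle point; optimal play is mixed.
Let the row player play a1 with probability p. Expected payoff against E: (-3)p + 10(1−p) = −13p + 10; against W: 6p + 1(1−p) = 5p + 1.
Setting these equal: −13p + 10 = 5p + 1 ⇒ −18p = -9 ⇒ p = 1/2, and the value is (-13)·(1/2) + 10 = 7/2.
For the column player: with q = P(E), equating a1's and a2's payoffs gives −9q + 6 = 9q + 1 ⇒ q = 5/18.

1/2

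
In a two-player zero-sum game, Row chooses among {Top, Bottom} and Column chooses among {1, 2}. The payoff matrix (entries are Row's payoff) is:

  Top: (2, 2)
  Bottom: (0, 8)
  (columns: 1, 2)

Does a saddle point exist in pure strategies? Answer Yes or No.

Row minima: Top → 2, Bottom → 0; maximin = 2.
Column maxima: 1 → 2, 2 → 8; minimax = 2.
maximin = minimax = 2, so a saddle point exists.

Yes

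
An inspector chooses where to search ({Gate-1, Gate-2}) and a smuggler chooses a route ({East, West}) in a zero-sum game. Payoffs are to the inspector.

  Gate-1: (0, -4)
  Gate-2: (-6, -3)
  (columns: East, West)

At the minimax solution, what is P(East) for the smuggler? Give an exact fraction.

1/7

Row minima: Gate-1 → -4, Gate-2 → -6; maximin = -4.
Column maxima: East → 0, West → -3; minimax = -3.
-4 ≠ -3, so there is no saddle point; optimal play is mixed.
Let the inspector play Gate-1 with probability p. Expected payoff against East: 0p + (-6)(1−p) = 6p − 6; against West: (-4)p + (-3)(1−p) = −p − 3.
Setting these equal: 6p − 6 = −p − 3 ⇒ 7p = 3 ⇒ p = 3/7, and the value is (6)·(3/7) − 6 = -24/7.
For the smuggler: with q = P(East), equating Gate-1's and Gate-2's payoffs gives 4q − 4 = −3q − 3 ⇒ q = 1/7.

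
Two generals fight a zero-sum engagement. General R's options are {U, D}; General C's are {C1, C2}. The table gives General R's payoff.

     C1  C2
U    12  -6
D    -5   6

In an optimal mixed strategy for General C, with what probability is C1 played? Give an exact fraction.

Row minima: U → -6, D → -5; maximin = -5.
Column maxima: C1 → 12, C2 → 6; minimax = 6.
-5 ≠ 6, so there is no saddle point; optimal play is mixed.
Let General R play U with probability p. Expected payoff against C1: 12p + (-5)(1−p) = 17p − 5; against C2: (-6)p + 6(1−p) = −12p + 6.
Setting these equal: 17p − 5 = −12p + 6 ⇒ 29p = 11 ⇒ p = 11/29, and the value is (17)·(11/29) − 5 = 42/29.
For General C: with q = P(C1), equating U's and D's payoffs gives 18q − 6 = −11q + 6 ⇒ q = 12/29.

12/29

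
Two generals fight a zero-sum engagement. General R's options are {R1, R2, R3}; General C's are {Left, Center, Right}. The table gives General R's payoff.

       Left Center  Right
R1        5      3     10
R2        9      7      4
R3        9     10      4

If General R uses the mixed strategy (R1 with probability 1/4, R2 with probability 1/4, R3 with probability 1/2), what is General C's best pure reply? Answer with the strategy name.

If General C plays Left, General R's expected payoff is (1/4)·5 + (1/4)·9 + (1/2)·9 = 8.
If General C plays Center, General R's expected payoff is (1/4)·3 + (1/4)·7 + (1/2)·10 = 15/2.
If General C plays Right, General R's expected payoff is (1/4)·10 + (1/4)·4 + (1/2)·4 = 11/2.
General C minimizes General R's payoff; the smallest is 11/2, so the best response is Right.

Right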